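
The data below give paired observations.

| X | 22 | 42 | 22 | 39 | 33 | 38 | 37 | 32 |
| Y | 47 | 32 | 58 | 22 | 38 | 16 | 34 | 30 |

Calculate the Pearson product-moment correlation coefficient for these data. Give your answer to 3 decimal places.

n = 8, ΣX = 265, ΣY = 277, ΣX² = 9179, ΣY² = 10837, ΣXY = 8592
nΣXY − ΣXΣY = 68736 − 73405 = -4669
nΣX² − (ΣX)² = 73432 − 70225 = 3207; nΣY² − (ΣY)² = 86696 − 76729 = 9967
r = -4669 / √(3207 × 9967) = -4669 / 5653.6863 ≈ -0.826

-0.826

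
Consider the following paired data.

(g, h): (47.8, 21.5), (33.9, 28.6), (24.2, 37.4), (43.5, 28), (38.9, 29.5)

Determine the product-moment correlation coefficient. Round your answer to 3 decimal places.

-0.932

n = 5, Σg = 188.3, Σh = 145, Σg² = 7425.15, Σh² = 4333.22, Σgh = 5267.87
nΣgh − ΣgΣh = 26339.35 − 27303.5 = -964.15
nΣg² − (Σg)² = 37125.75 − 35456.89 = 1668.86; nΣh² − (Σh)² = 21666.1 − 21025 = 641.1
r = -964.15 / √(1668.86 × 641.1) = -964.15 / 1034.3627 ≈ -0.932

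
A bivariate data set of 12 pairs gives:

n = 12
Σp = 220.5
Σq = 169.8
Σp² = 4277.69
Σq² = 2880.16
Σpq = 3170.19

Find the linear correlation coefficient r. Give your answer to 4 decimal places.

r = (nΣpq − ΣpΣq) / √[(nΣp² − (Σp)²)(nΣq² − (Σq)²)]
Numerator: 12×3170.19 − 220.5×169.8 = 601.38
Denominator: √[(51332.28 − 48620.25)(34561.92 − 28832.04)] = √[2712.03 × 5729.88] = 3942.0308
r = 601.38 / 3942.0308 ≈ 0.1526

0.1526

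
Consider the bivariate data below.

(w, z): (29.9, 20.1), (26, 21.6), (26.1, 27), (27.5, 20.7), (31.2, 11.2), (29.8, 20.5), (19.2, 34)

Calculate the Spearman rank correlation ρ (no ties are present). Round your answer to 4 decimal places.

Rank w: 6, 2, 3, 4, 7, 5, 1
Rank z: 2, 5, 6, 4, 1, 3, 7
d = rank(w) − rank(z): 4, -3, -3, 0, 6, 2, -6; Σd² = 110
ρ = 1 − 6Σd² / [n(n²−1)] = 1 − 6×110 / (7×48) = 1 − 660/336 ≈ -0.9643

-0.9643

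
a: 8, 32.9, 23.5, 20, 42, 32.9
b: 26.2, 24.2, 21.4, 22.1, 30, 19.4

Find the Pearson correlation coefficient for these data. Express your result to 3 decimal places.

0.195

n = 6, Σa = 159.3, Σb = 143.3, Σa² = 4945.07, Σb² = 3494.81, Σab = 3848.94
nΣab − ΣaΣb = 23093.64 − 22827.69 = 265.95
nΣa² − (Σa)² = 29670.42 − 25376.49 = 4293.93; nΣb² − (Σb)² = 20968.86 − 20534.89 = 433.97
r = 265.95 / √(4293.93 × 433.97) = 265.95 / 1365.0776 ≈ 0.195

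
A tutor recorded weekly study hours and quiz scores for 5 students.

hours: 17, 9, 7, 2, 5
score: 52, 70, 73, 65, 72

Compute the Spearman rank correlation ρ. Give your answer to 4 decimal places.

-0.3000

Rank hours: 5, 4, 3, 1, 2
Rank score: 1, 3, 5, 2, 4
d = rank(hours) − rank(score): 4, 1, -2, -1, -2; Σd² = 26
ρ = 1 − 6Σd² / [n(n²−1)] = 1 − 6×26 / (5×24) = 1 − 156/120 ≈ -0.3000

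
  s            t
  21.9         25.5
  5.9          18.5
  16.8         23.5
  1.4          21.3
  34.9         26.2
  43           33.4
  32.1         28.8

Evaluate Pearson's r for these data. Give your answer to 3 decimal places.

n = 7, Σs = 156, Σt = 177.2, Σs² = 4896.04, Σt² = 4629.88, Σst = 4367.28
nΣst − ΣsΣt = 30570.96 − 27643.2 = 2927.76
nΣs² − (Σs)² = 34272.28 − 24336 = 9936.28; nΣt² − (Σt)² = 32409.16 − 31399.84 = 1009.32
r = 2927.76 / √(9936.28 × 1009.32) = 2927.76 / 3166.8417 ≈ 0.925

0.925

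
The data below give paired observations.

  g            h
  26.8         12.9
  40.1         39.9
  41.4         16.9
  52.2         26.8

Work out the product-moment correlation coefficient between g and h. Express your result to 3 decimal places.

0.459

n = 4, Σg = 160.5, Σh = 96.5, Σg² = 6765.05, Σh² = 2762.27, Σgh = 4044.33
nΣgh − ΣgΣh = 16177.32 − 15488.25 = 689.07
nΣg² − (Σg)² = 27060.2 − 25760.25 = 1299.95; nΣh² − (Σh)² = 11049.08 − 9312.25 = 1736.83
r = 689.07 / √(1299.95 × 1736.83) = 689.07 / 1502.5951 ≈ 0.459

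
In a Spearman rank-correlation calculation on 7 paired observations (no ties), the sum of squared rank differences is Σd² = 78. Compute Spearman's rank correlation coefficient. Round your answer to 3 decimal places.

-0.393

ρ = 1 − 6Σd² / [n(n²−1)] = 1 − 6×78 / (7×48)
  = 1 − 468/336 = 1 − 1.3929 ≈ -0.393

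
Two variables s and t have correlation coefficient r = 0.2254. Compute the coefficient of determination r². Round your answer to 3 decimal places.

0.051

r² = (0.2254)² = 0.051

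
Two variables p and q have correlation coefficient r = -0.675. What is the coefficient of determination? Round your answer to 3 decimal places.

r² = (-0.675)² = 0.456

0.456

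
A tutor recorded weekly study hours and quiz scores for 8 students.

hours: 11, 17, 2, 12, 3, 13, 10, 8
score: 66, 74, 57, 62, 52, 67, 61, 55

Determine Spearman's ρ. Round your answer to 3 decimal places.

Rank hours: 5, 8, 1, 6, 2, 7, 4, 3
Rank score: 6, 8, 3, 5, 1, 7, 4, 2
d = rank(hours) − rank(score): -1, 0, -2, 1, 1, 0, 0, 1; Σd² = 8
ρ = 1 − 6Σd² / [n(n²−1)] = 1 − 6×8 / (8×63) = 1 − 48/504 ≈ 0.905

0.905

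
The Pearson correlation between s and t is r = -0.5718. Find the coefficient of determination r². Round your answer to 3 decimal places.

r² = (-0.5718)² = 0.327

0.327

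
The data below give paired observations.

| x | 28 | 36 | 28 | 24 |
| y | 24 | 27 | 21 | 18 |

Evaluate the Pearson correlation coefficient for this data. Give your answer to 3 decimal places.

0.923

n = 4, Σx = 116, Σy = 90, Σx² = 3440, Σy² = 2070, Σxy = 2664
nΣxy − ΣxΣy = 10656 − 10440 = 216
nΣx² − (Σx)² = 13760 − 13456 = 304; nΣy² − (Σy)² = 8280 − 8100 = 180
r = 216 / √(304 × 180) = 216 / 233.9231 ≈ 0.923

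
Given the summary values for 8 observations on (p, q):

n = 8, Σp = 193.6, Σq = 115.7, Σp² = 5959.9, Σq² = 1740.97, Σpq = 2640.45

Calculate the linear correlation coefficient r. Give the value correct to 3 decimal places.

-0.543

r = (nΣpq − ΣpΣq) / √[(nΣp² − (Σp)²)(nΣq² − (Σq)²)]
Numerator: 8×2640.45 − 193.6×115.7 = -1275.92
Denominator: √[(47679.2 − 37480.96)(13927.76 − 13386.49)] = √[10198.24 × 541.27] = 2349.4683
r = -1275.92 / 2349.4683 ≈ -0.543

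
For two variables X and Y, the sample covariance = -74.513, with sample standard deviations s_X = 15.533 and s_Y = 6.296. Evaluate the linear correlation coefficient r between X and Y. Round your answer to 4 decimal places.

r = Cov(X,Y) / (s_X · s_Y) = -74.513 / (15.533 × 6.296)
  = -74.513 / 97.7958 ≈ -0.7619

-0.7619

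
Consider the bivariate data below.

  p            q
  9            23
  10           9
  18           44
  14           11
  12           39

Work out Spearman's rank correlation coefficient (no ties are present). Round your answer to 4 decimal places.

Rank p: 1, 2, 5, 4, 3
Rank q: 3, 1, 5, 2, 4
d = rank(p) − rank(q): -2, 1, 0, 2, -1; Σd² = 10
ρ = 1 − 6Σd² / [n(n²−1)] = 1 − 6×10 / (5×24) = 1 − 60/120 ≈ 0.5000

0.5000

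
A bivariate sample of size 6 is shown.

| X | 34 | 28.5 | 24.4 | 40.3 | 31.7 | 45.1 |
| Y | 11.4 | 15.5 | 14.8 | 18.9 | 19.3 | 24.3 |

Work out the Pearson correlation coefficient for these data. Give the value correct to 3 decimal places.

0.687

n = 6, ΣX = 204, ΣY = 104.2, ΣX² = 7226.6, ΣY² = 1909.44, ΣXY = 3659.88
nΣXY − ΣXΣY = 21959.28 − 21256.8 = 702.48
nΣX² − (ΣX)² = 43359.6 − 41616 = 1743.6; nΣY² − (ΣY)² = 11456.64 − 10857.64 = 599
r = 702.48 / √(1743.6 × 599) = 702.48 / 1021.9669 ≈ 0.687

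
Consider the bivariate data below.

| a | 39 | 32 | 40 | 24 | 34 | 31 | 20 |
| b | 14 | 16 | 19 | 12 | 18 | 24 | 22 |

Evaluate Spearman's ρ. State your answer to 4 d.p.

-0.1429

Rank a: 6, 4, 7, 2, 5, 3, 1
Rank b: 2, 3, 5, 1, 4, 7, 6
d = rank(a) − rank(b): 4, 1, 2, 1, 1, -4, -5; Σd² = 64
ρ = 1 − 6Σd² / [n(n²−1)] = 1 − 6×64 / (7×48) = 1 − 384/336 ≈ -0.1429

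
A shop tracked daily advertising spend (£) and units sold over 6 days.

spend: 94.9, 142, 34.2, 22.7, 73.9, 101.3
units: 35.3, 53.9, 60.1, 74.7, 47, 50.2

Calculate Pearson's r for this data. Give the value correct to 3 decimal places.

-0.608

n = 6, Σx = 469, Σy = 321.2, Σx² = 46577.84, Σy² = 18072.44, Σxy = 23313.44
nΣxy − ΣxΣy = 139880.64 − 150642.8 = -10762.16
nΣx² − (Σx)² = 279467.04 − 219961 = 59506.04; nΣy² − (Σy)² = 108434.64 − 103169.44 = 5265.2
r = -10762.16 / √(59506.04 × 5265.2) = -10762.16 / 17700.5989 ≈ -0.608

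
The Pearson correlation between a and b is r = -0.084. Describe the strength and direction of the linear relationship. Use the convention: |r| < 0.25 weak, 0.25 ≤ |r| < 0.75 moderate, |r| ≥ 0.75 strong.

r = -0.084 < 0 so the relationship is negative.
|r| = 0.084, which falls in the weak range.

weak negative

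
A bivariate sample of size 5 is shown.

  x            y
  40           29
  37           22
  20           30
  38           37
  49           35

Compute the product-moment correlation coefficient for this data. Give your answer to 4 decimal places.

n = 5, Σx = 184, Σy = 153, Σx² = 7214, Σy² = 4819, Σxy = 5695
nΣxy − ΣxΣy = 28475 − 28152 = 323
nΣx² − (Σx)² = 36070 − 33856 = 2214; nΣy² − (Σy)² = 24095 − 23409 = 686
r = 323 / √(2214 × 686) = 323 / 1232.3977 ≈ 0.2621

0.2621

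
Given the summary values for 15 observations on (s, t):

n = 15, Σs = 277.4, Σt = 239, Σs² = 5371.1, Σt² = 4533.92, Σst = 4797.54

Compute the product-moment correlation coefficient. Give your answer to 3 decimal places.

0.903

r = (nΣst − ΣsΣt) / √[(nΣs² − (Σs)²)(nΣt² − (Σt)²)]
Numerator: 15×4797.54 − 277.4×239 = 5664.5
Denominator: √[(80566.5 − 76950.76)(68008.8 − 57121)] = √[3615.74 × 10887.8] = 6274.3489
r = 5664.5 / 6274.3489 ≈ 0.903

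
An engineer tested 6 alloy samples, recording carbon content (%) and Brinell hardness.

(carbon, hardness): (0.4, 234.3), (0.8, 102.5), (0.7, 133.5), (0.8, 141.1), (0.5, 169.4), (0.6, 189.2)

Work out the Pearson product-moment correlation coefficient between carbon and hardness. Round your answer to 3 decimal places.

n = 6, Σx = 3.8, Σy = 970, Σx² = 2.54, Σy² = 167627.2, Σxy = 580.27
nΣxy − ΣxΣy = 3481.62 − 3686 = -204.38
nΣx² − (Σx)² = 15.24 − 14.44 = 0.8; nΣy² − (Σy)² = 1005763.2 − 940900 = 64863.2
r = -204.38 / √(0.8 × 64863.2) = -204.38 / 227.7950 ≈ -0.897

-0.897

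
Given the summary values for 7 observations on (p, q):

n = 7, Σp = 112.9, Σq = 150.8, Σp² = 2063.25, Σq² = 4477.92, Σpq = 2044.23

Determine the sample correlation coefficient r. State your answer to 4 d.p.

-0.7108

r = (nΣpq − ΣpΣq) / √[(nΣp² − (Σp)²)(nΣq² − (Σq)²)]
Numerator: 7×2044.23 − 112.9×150.8 = -2715.71
Denominator: √[(14442.75 − 12746.41)(31345.44 − 22740.64)] = √[1696.34 × 8604.8] = 3820.5584
r = -2715.71 / 3820.5584 ≈ -0.7108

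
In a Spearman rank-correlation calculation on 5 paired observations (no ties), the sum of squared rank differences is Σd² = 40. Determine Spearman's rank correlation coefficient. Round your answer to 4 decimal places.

ρ = 1 − 6Σd² / [n(n²−1)] = 1 − 6×40 / (5×24)
  = 1 − 240/120 = 1 − 2.00000 ≈ -1.0000

-1.0000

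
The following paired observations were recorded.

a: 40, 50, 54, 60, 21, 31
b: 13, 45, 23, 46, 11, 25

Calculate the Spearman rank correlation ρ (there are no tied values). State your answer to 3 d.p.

Rank a: 3, 4, 5, 6, 1, 2
Rank b: 2, 5, 3, 6, 1, 4
d = rank(a) − rank(b): 1, -1, 2, 0, 0, -2; Σd² = 10
ρ = 1 − 6Σd² / [n(n²−1)] = 1 − 6×10 / (6×35) = 1 − 60/210 ≈ 0.714

0.714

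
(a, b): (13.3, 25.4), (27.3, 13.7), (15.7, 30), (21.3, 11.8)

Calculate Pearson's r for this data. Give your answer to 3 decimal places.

n = 4, Σa = 77.6, Σb = 80.9, Σa² = 1622.36, Σb² = 1872.09, Σab = 1434.17
nΣab − ΣaΣb = 5736.68 − 6277.84 = -541.16
nΣa² − (Σa)² = 6489.44 − 6021.76 = 467.68; nΣb² − (Σb)² = 7488.36 − 6544.81 = 943.55
r = -541.16 / √(467.68 × 943.55) = -541.16 / 664.2887 ≈ -0.815

-0.815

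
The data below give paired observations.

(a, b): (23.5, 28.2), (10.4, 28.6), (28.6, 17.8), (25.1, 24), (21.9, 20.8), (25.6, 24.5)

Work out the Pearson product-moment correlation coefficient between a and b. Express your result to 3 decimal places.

n = 6, Σa = 135.1, Σb = 143.9, Σa² = 3243.35, Σb² = 3538.93, Σab = 3154.34
nΣab − ΣaΣb = 18926.04 − 19440.89 = -514.85
nΣa² − (Σa)² = 19460.1 − 18252.01 = 1208.09; nΣb² − (Σb)² = 21233.58 − 20707.21 = 526.37
r = -514.85 / √(1208.09 × 526.37) = -514.85 / 797.4348 ≈ -0.646

-0.646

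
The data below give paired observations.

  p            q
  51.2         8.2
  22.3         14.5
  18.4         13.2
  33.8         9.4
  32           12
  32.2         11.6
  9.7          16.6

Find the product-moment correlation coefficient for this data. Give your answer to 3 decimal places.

-0.936

n = 7, Σp = 199.6, Σq = 85.5, Σp² = 6754.66, Σq² = 1094.21, Σpq = 2222.33
nΣpq − ΣpΣq = 15556.31 − 17065.8 = -1509.49
nΣp² − (Σp)² = 47282.62 − 39840.16 = 7442.46; nΣq² − (Σq)² = 7659.47 − 7310.25 = 349.22
r = -1509.49 / √(7442.46 × 349.22) = -1509.49 / 1612.1588 ≈ -0.936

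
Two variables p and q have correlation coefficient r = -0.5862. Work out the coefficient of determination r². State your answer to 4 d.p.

r² = (-0.5862)² = 0.3436

0.3436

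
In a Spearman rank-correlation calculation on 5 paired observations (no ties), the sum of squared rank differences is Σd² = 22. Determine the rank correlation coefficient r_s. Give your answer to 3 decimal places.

-0.100

ρ = 1 − 6Σd² / [n(n²−1)] = 1 − 6×22 / (5×24)
  = 1 − 132/120 = 1 − 1.1000 ≈ -0.100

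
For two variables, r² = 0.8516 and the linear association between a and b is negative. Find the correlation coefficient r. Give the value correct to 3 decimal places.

-0.923

|r| = √0.8516 = 0.923
The association is negative, so r = −0.923.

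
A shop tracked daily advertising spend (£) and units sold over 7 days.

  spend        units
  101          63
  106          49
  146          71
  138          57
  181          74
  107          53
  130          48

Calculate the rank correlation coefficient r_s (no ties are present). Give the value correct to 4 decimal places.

Rank spend: 1, 2, 6, 5, 7, 3, 4
Rank units: 5, 2, 6, 4, 7, 3, 1
d = rank(spend) − rank(units): -4, 0, 0, 1, 0, 0, 3; Σd² = 26
ρ = 1 − 6Σd² / [n(n²−1)] = 1 − 6×26 / (7×48) = 1 − 156/336 ≈ 0.5357

0.5357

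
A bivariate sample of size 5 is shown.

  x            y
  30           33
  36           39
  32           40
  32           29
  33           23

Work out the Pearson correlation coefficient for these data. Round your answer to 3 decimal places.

n = 5, Σx = 163, Σy = 164, Σx² = 5333, Σy² = 5580, Σxy = 5361
nΣxy − ΣxΣy = 26805 − 26732 = 73
nΣx² − (Σx)² = 26665 − 26569 = 96; nΣy² − (Σy)² = 27900 − 26896 = 1004
r = 73 / √(96 × 1004) = 73 / 310.4577 ≈ 0.235

0.235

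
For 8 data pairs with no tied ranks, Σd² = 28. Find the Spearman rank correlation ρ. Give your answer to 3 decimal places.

0.667

ρ = 1 − 6Σd² / [n(n²−1)] = 1 − 6×28 / (8×63)
  = 1 − 168/504 = 1 − 0.3333 ≈ 0.667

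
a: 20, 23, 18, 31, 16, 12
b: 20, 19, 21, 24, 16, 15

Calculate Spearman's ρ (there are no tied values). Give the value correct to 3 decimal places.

0.771

Rank a: 4, 5, 3, 6, 2, 1
Rank b: 4, 3, 5, 6, 2, 1
d = rank(a) − rank(b): 0, 2, -2, 0, 0, 0; Σd² = 8
ρ = 1 − 6Σd² / [n(n²−1)] = 1 − 6×8 / (6×35) = 1 − 48/210 ≈ 0.771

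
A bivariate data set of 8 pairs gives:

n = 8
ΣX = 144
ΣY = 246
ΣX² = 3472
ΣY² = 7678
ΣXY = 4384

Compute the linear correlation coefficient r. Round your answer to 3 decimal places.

-0.139

r = (nΣXY − ΣXΣY) / √[(nΣX² − (ΣX)²)(nΣY² − (ΣY)²)]
Numerator: 8×4384 − 144×246 = -352
Denominator: √[(27776 − 20736)(61424 − 60516)] = √[7040 × 908] = 2528.3038
r = -352 / 2528.3038 ≈ -0.139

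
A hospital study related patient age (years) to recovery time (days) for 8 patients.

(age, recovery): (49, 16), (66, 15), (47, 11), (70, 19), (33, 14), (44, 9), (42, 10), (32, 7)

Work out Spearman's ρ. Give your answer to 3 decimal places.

0.810

Rank age: 6, 7, 5, 8, 2, 4, 3, 1
Rank recovery: 7, 6, 4, 8, 5, 2, 3, 1
d = rank(age) − rank(recovery): -1, 1, 1, 0, -3, 2, 0, 0; Σd² = 16
ρ = 1 − 6Σd² / [n(n²−1)] = 1 − 6×16 / (8×63) = 1 − 96/504 ≈ 0.810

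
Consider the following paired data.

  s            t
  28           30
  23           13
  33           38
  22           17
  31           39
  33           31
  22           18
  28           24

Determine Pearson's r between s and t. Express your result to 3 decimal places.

0.908

n = 8, Σs = 220, Σt = 210, Σs² = 6204, Σt² = 6184, Σst = 6067
nΣst − ΣsΣt = 48536 − 46200 = 2336
nΣs² − (Σs)² = 49632 − 48400 = 1232; nΣt² − (Σt)² = 49472 − 44100 = 5372
r = 2336 / √(1232 × 5372) = 2336 / 2572.6065 ≈ 0.908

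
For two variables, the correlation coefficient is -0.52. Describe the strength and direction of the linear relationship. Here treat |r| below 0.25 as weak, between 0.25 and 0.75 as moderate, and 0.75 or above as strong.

moderate negative

r = -0.52 < 0 so the relationship is negative.
|r| = 0.52, which falls in the moderate range.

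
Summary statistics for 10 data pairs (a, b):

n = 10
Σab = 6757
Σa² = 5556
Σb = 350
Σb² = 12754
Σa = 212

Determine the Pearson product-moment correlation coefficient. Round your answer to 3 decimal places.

r = (nΣab − ΣaΣb) / √[(nΣa² − (Σa)²)(nΣb² − (Σb)²)]
Numerator: 10×6757 − 212×350 = -6630
Denominator: √[(55560 − 44944)(127540 − 122500)] = √[10616 × 5040] = 7314.6866
r = -6630 / 7314.6866 ≈ -0.906

-0.906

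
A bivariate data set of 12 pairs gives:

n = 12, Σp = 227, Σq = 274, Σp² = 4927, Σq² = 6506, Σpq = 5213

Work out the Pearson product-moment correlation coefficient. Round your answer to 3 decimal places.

0.075

r = (nΣpq − ΣpΣq) / √[(nΣp² − (Σp)²)(nΣq² − (Σq)²)]
Numerator: 12×5213 − 227×274 = 358
Denominator: √[(59124 − 51529)(78072 − 75076)] = √[7595 × 2996] = 4770.1803
r = 358 / 4770.1803 ≈ 0.075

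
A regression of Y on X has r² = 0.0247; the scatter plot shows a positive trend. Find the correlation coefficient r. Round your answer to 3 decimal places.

|r| = √0.0247 = 0.157
The association is positive, so r = 0.157.

0.157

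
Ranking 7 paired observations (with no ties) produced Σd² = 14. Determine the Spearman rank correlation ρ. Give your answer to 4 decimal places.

0.7500

ρ = 1 − 6Σd² / [n(n²−1)] = 1 − 6×14 / (7×48)
  = 1 − 84/336 = 1 − 0.25000 ≈ 0.7500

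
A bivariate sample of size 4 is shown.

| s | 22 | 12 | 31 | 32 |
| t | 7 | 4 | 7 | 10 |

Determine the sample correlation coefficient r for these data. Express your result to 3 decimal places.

0.876

n = 4, Σs = 97, Σt = 28, Σs² = 2613, Σt² = 214, Σst = 739
nΣst − ΣsΣt = 2956 − 2716 = 240
nΣs² − (Σs)² = 10452 − 9409 = 1043; nΣt² − (Σt)² = 856 − 784 = 72
r = 240 / √(1043 × 72) = 240 / 274.0365 ≈ 0.876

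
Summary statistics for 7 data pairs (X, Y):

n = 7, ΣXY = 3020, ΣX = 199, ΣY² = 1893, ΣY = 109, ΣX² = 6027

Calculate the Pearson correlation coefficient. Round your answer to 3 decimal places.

r = (nΣXY − ΣXΣY) / √[(nΣX² − (ΣX)²)(nΣY² − (ΣY)²)]
Numerator: 7×3020 − 199×109 = -551
Denominator: √[(42189 − 39601)(13251 − 11881)] = √[2588 × 1370] = 1882.9657
r = -551 / 1882.9657 ≈ -0.293

-0.293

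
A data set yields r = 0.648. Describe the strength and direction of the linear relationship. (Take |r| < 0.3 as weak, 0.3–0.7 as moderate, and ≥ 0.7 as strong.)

moderate positive

r = 0.648 > 0 so the relationship is positive.
|r| = 0.648, which falls in the moderate range.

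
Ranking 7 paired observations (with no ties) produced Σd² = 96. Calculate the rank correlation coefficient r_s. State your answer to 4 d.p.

-0.7143

ρ = 1 − 6Σd² / [n(n²−1)] = 1 − 6×96 / (7×48)
  = 1 − 576/336 = 1 − 1.71429 ≈ -0.7143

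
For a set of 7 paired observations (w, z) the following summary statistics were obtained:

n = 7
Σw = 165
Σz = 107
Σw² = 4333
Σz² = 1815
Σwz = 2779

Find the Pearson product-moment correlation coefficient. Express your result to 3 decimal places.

0.910

r = (nΣwz − ΣwΣz) / √[(nΣw² − (Σw)²)(nΣz² − (Σz)²)]
Numerator: 7×2779 − 165×107 = 1798
Denominator: √[(30331 − 27225)(12705 − 11449)] = √[3106 × 1256] = 1975.1294
r = 1798 / 1975.1294 ≈ 0.910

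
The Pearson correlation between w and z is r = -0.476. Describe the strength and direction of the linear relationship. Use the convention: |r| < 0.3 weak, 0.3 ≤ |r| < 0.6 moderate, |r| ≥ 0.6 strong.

r = -0.476 < 0 so the relationship is negative.
|r| = 0.476, which falls in the moderate range.

moderate negative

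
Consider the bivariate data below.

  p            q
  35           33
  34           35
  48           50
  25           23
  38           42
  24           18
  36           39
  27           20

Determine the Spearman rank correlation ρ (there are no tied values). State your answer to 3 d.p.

Rank p: 5, 4, 8, 2, 7, 1, 6, 3
Rank q: 4, 5, 8, 3, 7, 1, 6, 2
d = rank(p) − rank(q): 1, -1, 0, -1, 0, 0, 0, 1; Σd² = 4
ρ = 1 − 6Σd² / [n(n²−1)] = 1 − 6×4 / (8×63) = 1 − 24/504 ≈ 0.952

0.952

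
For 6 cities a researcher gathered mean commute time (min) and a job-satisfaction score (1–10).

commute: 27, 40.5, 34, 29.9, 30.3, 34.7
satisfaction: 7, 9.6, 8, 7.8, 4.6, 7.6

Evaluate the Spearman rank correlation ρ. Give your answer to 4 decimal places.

0.6000

Rank commute: 1, 6, 4, 2, 3, 5
Rank satisfaction: 2, 6, 5, 4, 1, 3
d = rank(commute) − rank(satisfaction): -1, 0, -1, -2, 2, 2; Σd² = 14
ρ = 1 − 6Σd² / [n(n²−1)] = 1 − 6×14 / (6×35) = 1 − 84/210 ≈ 0.6000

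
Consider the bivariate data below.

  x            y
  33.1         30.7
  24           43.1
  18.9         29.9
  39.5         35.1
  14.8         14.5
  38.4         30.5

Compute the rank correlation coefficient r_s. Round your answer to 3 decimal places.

Rank x: 4, 3, 2, 6, 1, 5
Rank y: 4, 6, 2, 5, 1, 3
d = rank(x) − rank(y): 0, -3, 0, 1, 0, 2; Σd² = 14
ρ = 1 − 6Σd² / [n(n²−1)] = 1 − 6×14 / (6×35) = 1 − 84/210 ≈ 0.600

0.600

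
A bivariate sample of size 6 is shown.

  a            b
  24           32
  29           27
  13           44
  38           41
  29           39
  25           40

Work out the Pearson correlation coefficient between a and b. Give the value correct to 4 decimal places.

n = 6, Σa = 158, Σb = 223, Σa² = 4496, Σb² = 8491, Σab = 5812
nΣab − ΣaΣb = 34872 − 35234 = -362
nΣa² − (Σa)² = 26976 − 24964 = 2012; nΣb² − (Σb)² = 50946 − 49729 = 1217
r = -362 / √(2012 × 1217) = -362 / 1564.8016 ≈ -0.2313

-0.2313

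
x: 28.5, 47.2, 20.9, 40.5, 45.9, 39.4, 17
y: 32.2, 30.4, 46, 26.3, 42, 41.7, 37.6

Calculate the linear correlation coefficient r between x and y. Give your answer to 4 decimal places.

n = 7, Σx = 239.4, Σy = 256.2, Σx² = 9065.32, Σy² = 9685.34, Σxy = 8589.11
nΣxy − ΣxΣy = 60123.77 − 61334.28 = -1210.51
nΣx² − (Σx)² = 63457.24 − 57312.36 = 6144.88; nΣy² − (Σy)² = 67797.38 − 65638.44 = 2158.94
r = -1210.51 / √(6144.88 × 2158.94) = -1210.51 / 3642.3107 ≈ -0.3323

-0.3323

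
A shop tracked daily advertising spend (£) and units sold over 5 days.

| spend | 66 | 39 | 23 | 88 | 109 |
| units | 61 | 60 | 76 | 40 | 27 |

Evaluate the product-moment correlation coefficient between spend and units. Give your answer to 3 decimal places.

n = 5, Σx = 325, Σy = 264, Σx² = 26031, Σy² = 15426, Σxy = 14577
nΣxy − ΣxΣy = 72885 − 85800 = -12915
nΣx² − (Σx)² = 130155 − 105625 = 24530; nΣy² − (Σy)² = 77130 − 69696 = 7434
r = -12915 / √(24530 × 7434) = -12915 / 13503.9261 ≈ -0.956

-0.956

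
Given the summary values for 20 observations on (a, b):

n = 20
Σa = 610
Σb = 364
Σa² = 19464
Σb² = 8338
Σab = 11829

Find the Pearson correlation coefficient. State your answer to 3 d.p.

0.599

r = (nΣab − ΣaΣb) / √[(nΣa² − (Σa)²)(nΣb² − (Σb)²)]
Numerator: 20×11829 − 610×364 = 14540
Denominator: √[(389280 − 372100)(166760 − 132496)] = √[17180 × 34264] = 24262.2241
r = 14540 / 24262.2241 ≈ 0.599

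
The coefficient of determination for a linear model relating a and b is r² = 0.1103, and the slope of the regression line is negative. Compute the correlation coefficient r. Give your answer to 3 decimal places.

-0.332

|r| = √0.1103 = 0.332
The association is negative, so r = −0.332.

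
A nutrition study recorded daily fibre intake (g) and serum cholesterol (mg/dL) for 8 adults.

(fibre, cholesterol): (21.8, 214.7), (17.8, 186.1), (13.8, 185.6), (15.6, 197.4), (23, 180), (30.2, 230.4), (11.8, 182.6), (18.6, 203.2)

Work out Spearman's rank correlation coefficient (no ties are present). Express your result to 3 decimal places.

Rank fibre: 6, 4, 2, 3, 7, 8, 1, 5
Rank cholesterol: 7, 4, 3, 5, 1, 8, 2, 6
d = rank(fibre) − rank(cholesterol): -1, 0, -1, -2, 6, 0, -1, -1; Σd² = 44
ρ = 1 − 6Σd² / [n(n²−1)] = 1 − 6×44 / (8×63) = 1 − 264/504 ≈ 0.476

0.476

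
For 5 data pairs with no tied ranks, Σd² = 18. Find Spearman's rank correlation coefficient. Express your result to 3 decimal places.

ρ = 1 − 6Σd² / [n(n²−1)] = 1 − 6×18 / (5×24)
  = 1 − 108/120 = 1 − 0.9000 ≈ 0.100

0.100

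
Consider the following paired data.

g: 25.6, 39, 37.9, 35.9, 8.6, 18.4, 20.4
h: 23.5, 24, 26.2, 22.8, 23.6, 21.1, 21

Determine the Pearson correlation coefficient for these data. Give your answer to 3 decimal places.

0.511

n = 7, Σg = 185.8, Σh = 162.2, Σg² = 5730.26, Σh² = 3777.7, Σgh = 4368.7
nΣgh − ΣgΣh = 30580.9 − 30136.76 = 444.14
nΣg² − (Σg)² = 40111.82 − 34521.64 = 5590.18; nΣh² − (Σh)² = 26443.9 − 26308.84 = 135.06
r = 444.14 / √(5590.18 × 135.06) = 444.14 / 868.9129 ≈ 0.511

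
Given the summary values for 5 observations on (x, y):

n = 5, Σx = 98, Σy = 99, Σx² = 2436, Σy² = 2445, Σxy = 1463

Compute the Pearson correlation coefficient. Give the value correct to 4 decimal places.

r = (nΣxy − ΣxΣy) / √[(nΣx² − (Σx)²)(nΣy² − (Σy)²)]
Numerator: 5×1463 − 98×99 = -2387
Denominator: √[(12180 − 9604)(12225 − 9801)] = √[2576 × 2424] = 2498.8445
r = -2387 / 2498.8445 ≈ -0.9552

-0.9552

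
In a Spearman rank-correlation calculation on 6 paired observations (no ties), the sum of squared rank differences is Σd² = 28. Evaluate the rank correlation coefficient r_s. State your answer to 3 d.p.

0.200

ρ = 1 − 6Σd² / [n(n²−1)] = 1 − 6×28 / (6×35)
  = 1 − 168/210 = 1 − 0.8000 ≈ 0.200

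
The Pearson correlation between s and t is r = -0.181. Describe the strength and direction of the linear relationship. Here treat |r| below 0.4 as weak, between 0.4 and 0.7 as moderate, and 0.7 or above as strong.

r = -0.181 < 0 so the relationship is negative.
|r| = 0.181, which falls in the weak range.

weak negative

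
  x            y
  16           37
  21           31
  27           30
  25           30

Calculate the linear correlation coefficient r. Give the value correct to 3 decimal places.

-0.918

n = 4, Σx = 89, Σy = 128, Σx² = 2051, Σy² = 4130, Σxy = 2803
nΣxy − ΣxΣy = 11212 − 11392 = -180
nΣx² − (Σx)² = 8204 − 7921 = 283; nΣy² − (Σy)² = 16520 − 16384 = 136
r = -180 / √(283 × 136) = -180 / 196.1836 ≈ -0.918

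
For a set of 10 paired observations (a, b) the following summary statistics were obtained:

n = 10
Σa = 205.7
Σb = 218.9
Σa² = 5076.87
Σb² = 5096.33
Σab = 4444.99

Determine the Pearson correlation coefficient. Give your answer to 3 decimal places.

-0.114

r = (nΣab − ΣaΣb) / √[(nΣa² − (Σa)²)(nΣb² − (Σb)²)]
Numerator: 10×4444.99 − 205.7×218.9 = -577.83
Denominator: √[(50768.7 − 42312.49)(50963.3 − 47917.21)] = √[8456.21 × 3046.09] = 5075.2711
r = -577.83 / 5075.2711 ≈ -0.114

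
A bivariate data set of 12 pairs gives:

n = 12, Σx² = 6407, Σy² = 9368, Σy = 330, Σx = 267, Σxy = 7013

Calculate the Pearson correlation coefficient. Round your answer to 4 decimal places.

r = (nΣxy − ΣxΣy) / √[(nΣx² − (Σx)²)(nΣy² − (Σy)²)]
Numerator: 12×7013 − 267×330 = -3954
Denominator: √[(76884 − 71289)(112416 − 108900)] = √[5595 × 3516] = 4435.3151
r = -3954 / 4435.3151 ≈ -0.8915

-0.8915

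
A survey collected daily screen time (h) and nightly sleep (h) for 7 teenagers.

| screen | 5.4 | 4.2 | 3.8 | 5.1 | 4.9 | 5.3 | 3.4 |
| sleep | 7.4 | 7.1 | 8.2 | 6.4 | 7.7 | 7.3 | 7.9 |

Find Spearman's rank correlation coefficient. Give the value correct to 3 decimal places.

Rank screen: 7, 3, 2, 5, 4, 6, 1
Rank sleep: 4, 2, 7, 1, 5, 3, 6
d = rank(screen) − rank(sleep): 3, 1, -5, 4, -1, 3, -5; Σd² = 86
ρ = 1 − 6Σd² / [n(n²−1)] = 1 − 6×86 / (7×48) = 1 − 516/336 ≈ -0.536

-0.536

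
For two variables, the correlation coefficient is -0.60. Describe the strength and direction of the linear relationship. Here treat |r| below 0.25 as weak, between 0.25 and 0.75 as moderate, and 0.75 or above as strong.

r = -0.60 < 0 so the relationship is negative.
|r| = 0.60, which falls in the moderate range.

moderate negative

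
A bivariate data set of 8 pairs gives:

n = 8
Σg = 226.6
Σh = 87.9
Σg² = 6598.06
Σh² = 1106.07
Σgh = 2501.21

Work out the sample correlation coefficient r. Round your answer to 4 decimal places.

r = (nΣgh − ΣgΣh) / √[(nΣg² − (Σg)²)(nΣh² − (Σh)²)]
Numerator: 8×2501.21 − 226.6×87.9 = 91.54
Denominator: √[(52784.48 − 51347.56)(8848.56 − 7726.41)] = √[1436.92 × 1122.15] = 1269.8188
r = 91.54 / 1269.8188 ≈ 0.0721

0.0721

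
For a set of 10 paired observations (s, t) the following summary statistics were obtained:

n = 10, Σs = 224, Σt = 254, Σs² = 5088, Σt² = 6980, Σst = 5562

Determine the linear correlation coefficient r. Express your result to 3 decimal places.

r = (nΣst − ΣsΣt) / √[(nΣs² − (Σs)²)(nΣt² − (Σt)²)]
Numerator: 10×5562 − 224×254 = -1276
Denominator: √[(50880 − 50176)(69800 − 64516)] = √[704 × 5284] = 1928.7136
r = -1276 / 1928.7136 ≈ -0.662

-0.662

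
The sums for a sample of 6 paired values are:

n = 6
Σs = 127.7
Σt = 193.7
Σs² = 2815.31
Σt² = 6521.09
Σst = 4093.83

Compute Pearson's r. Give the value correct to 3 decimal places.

r = (nΣst − ΣsΣt) / √[(nΣs² − (Σs)²)(nΣt² − (Σt)²)]
Numerator: 6×4093.83 − 127.7×193.7 = -172.51
Denominator: √[(16891.86 − 16307.29)(39126.54 − 37519.69)] = √[584.57 × 1606.85] = 969.1833
r = -172.51 / 969.1833 ≈ -0.178

-0.178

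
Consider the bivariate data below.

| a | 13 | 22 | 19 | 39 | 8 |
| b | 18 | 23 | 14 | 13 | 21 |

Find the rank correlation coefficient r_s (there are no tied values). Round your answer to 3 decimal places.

-0.400

Rank a: 2, 4, 3, 5, 1
Rank b: 3, 5, 2, 1, 4
d = rank(a) − rank(b): -1, -1, 1, 4, -3; Σd² = 28
ρ = 1 − 6Σd² / [n(n²−1)] = 1 − 6×28 / (5×24) = 1 − 168/120 ≈ -0.400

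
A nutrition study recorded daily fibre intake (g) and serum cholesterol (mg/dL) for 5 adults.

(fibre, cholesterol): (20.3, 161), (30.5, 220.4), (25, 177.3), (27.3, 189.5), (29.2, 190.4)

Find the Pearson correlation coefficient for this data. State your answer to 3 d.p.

0.915

n = 5, Σx = 132.3, Σy = 938.6, Σx² = 3565.27, Σy² = 178094.86, Σxy = 25156.03
nΣxy − ΣxΣy = 125780.15 − 124176.78 = 1603.37
nΣx² − (Σx)² = 17826.35 − 17503.29 = 323.06; nΣy² − (Σy)² = 890474.3 − 880969.96 = 9504.34
r = 1603.37 / √(323.06 × 9504.34) = 1603.37 / 1752.2763 ≈ 0.915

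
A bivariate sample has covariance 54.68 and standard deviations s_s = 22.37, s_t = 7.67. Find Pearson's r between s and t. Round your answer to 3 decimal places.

0.319

r = Cov(s,t) / (s_s · s_t) = 54.68 / (22.37 × 7.67)
  = 54.68 / 171.5779 ≈ 0.319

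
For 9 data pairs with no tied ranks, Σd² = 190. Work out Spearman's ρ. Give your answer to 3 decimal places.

-0.583

ρ = 1 − 6Σd² / [n(n²−1)] = 1 − 6×190 / (9×80)
  = 1 − 1140/720 = 1 − 1.5833 ≈ -0.583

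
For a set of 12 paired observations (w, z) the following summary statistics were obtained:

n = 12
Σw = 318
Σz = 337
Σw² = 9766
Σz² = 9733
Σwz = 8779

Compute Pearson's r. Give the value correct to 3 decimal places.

-0.252

r = (nΣwz − ΣwΣz) / √[(nΣw² − (Σw)²)(nΣz² − (Σz)²)]
Numerator: 12×8779 − 318×337 = -1818
Denominator: √[(117192 − 101124)(116796 − 113569)] = √[16068 × 3227] = 7200.7941
r = -1818 / 7200.7941 ≈ -0.252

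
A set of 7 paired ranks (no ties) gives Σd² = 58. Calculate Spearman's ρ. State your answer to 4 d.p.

ρ = 1 − 6Σd² / [n(n²−1)] = 1 − 6×58 / (7×48)
  = 1 − 348/336 = 1 − 1.03571 ≈ -0.0357

-0.0357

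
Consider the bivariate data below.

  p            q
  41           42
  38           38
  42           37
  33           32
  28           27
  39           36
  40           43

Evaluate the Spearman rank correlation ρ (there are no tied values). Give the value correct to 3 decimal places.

0.679

Rank p: 6, 3, 7, 2, 1, 4, 5
Rank q: 6, 5, 4, 2, 1, 3, 7
d = rank(p) − rank(q): 0, -2, 3, 0, 0, 1, -2; Σd² = 18
ρ = 1 − 6Σd² / [n(n²−1)] = 1 − 6×18 / (7×48) = 1 − 108/336 ≈ 0.679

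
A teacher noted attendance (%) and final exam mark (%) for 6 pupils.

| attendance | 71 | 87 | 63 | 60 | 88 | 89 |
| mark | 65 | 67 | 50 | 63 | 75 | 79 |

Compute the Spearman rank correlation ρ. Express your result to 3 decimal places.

Rank attendance: 3, 4, 2, 1, 5, 6
Rank mark: 3, 4, 1, 2, 5, 6
d = rank(attendance) − rank(mark): 0, 0, 1, -1, 0, 0; Σd² = 2
ρ = 1 − 6Σd² / [n(n²−1)] = 1 − 6×2 / (6×35) = 1 − 12/210 ≈ 0.943

0.943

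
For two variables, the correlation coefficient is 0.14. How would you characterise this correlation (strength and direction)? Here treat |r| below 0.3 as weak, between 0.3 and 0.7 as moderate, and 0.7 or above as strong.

weak positive

r = 0.14 > 0 so the relationship is positive.
|r| = 0.14, which falls in the weak range.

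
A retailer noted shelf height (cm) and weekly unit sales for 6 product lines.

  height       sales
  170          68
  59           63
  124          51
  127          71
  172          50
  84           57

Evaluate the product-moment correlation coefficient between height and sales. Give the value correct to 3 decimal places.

-0.078

n = 6, Σx = 736, Σy = 360, Σx² = 100526, Σy² = 21984, Σxy = 44006
nΣxy − ΣxΣy = 264036 − 264960 = -924
nΣx² − (Σx)² = 603156 − 541696 = 61460; nΣy² − (Σy)² = 131904 − 129600 = 2304
r = -924 / √(61460 × 2304) = -924 / 11899.7412 ≈ -0.078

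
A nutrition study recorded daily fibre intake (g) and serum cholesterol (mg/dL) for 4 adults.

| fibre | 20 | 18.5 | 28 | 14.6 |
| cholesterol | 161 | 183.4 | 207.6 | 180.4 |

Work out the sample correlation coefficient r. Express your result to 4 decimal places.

0.6508

n = 4, Σx = 81.1, Σy = 732.4, Σx² = 1739.41, Σy² = 135198.48, Σxy = 15059.54
nΣxy − ΣxΣy = 60238.16 − 59397.64 = 840.52
nΣx² − (Σx)² = 6957.64 − 6577.21 = 380.43; nΣy² − (Σy)² = 540793.92 − 536409.76 = 4384.16
r = 840.52 / √(380.43 × 4384.16) = 840.52 / 1291.4589 ≈ 0.6508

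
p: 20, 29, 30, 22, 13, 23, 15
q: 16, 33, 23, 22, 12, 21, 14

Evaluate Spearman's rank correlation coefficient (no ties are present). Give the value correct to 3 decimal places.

Rank p: 3, 6, 7, 4, 1, 5, 2
Rank q: 3, 7, 6, 5, 1, 4, 2
d = rank(p) − rank(q): 0, -1, 1, -1, 0, 1, 0; Σd² = 4
ρ = 1 − 6Σd² / [n(n²−1)] = 1 − 6×4 / (7×48) = 1 − 24/336 ≈ 0.929

0.929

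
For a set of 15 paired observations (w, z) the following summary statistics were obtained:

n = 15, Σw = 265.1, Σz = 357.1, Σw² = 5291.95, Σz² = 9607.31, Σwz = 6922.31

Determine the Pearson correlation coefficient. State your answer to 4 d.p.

r = (nΣwz − ΣwΣz) / √[(nΣw² − (Σw)²)(nΣz² − (Σz)²)]
Numerator: 15×6922.31 − 265.1×357.1 = 9167.44
Denominator: √[(79379.25 − 70278.01)(144109.65 − 127520.41)] = √[9101.24 × 16589.24] = 12287.4999
r = 9167.44 / 12287.4999 ≈ 0.7461

0.7461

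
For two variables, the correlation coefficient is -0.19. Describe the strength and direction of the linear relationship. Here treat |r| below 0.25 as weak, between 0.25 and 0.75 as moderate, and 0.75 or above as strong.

r = -0.19 < 0 so the relationship is negative.
|r| = 0.19, which falls in the weak range.

weak negative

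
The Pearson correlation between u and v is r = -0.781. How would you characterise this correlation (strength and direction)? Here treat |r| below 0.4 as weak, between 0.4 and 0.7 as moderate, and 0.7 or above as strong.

strong negative

r = -0.781 < 0 so the relationship is negative.
|r| = 0.781, which falls in the strong range.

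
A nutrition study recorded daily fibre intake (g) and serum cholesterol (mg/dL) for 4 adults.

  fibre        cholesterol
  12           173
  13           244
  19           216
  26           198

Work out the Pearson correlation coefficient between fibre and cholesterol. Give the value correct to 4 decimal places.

-0.0734

n = 4, Σx = 70, Σy = 831, Σx² = 1350, Σy² = 175325, Σxy = 14500
nΣxy − ΣxΣy = 58000 − 58170 = -170
nΣx² − (Σx)² = 5400 − 4900 = 500; nΣy² − (Σy)² = 701300 − 690561 = 10739
r = -170 / √(500 × 10739) = -170 / 2317.2182 ≈ -0.0734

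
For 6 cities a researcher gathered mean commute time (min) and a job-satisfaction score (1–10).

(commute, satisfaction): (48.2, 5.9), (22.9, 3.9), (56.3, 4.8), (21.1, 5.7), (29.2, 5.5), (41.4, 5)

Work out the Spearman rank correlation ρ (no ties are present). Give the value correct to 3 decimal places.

Rank commute: 5, 2, 6, 1, 3, 4
Rank satisfaction: 6, 1, 2, 5, 4, 3
d = rank(commute) − rank(satisfaction): -1, 1, 4, -4, -1, 1; Σd² = 36
ρ = 1 − 6Σd² / [n(n²−1)] = 1 − 6×36 / (6×35) = 1 − 216/210 ≈ -0.029

-0.029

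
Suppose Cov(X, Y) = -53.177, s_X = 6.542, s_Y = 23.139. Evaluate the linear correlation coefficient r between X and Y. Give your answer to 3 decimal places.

r = Cov(X,Y) / (s_X · s_Y) = -53.177 / (6.542 × 23.139)
  = -53.177 / 151.3753 ≈ -0.351

-0.351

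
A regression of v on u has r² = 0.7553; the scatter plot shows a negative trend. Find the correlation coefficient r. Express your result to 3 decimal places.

|r| = √0.7553 = 0.869
The association is negative, so r = −0.869.

-0.869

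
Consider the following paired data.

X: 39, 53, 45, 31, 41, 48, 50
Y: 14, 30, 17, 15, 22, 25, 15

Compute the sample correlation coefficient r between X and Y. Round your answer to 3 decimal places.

0.604

n = 7, ΣX = 307, ΣY = 138, ΣX² = 13801, ΣY² = 2944, ΣXY = 6218
nΣXY − ΣXΣY = 43526 − 42366 = 1160
nΣX² − (ΣX)² = 96607 − 94249 = 2358; nΣY² − (ΣY)² = 20608 − 19044 = 1564
r = 1160 / √(2358 × 1564) = 1160 / 1920.3937 ≈ 0.604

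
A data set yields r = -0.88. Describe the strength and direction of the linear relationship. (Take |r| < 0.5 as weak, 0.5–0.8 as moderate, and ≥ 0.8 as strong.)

strong negative

r = -0.88 < 0 so the relationship is negative.
|r| = 0.88, which falls in the strong range.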